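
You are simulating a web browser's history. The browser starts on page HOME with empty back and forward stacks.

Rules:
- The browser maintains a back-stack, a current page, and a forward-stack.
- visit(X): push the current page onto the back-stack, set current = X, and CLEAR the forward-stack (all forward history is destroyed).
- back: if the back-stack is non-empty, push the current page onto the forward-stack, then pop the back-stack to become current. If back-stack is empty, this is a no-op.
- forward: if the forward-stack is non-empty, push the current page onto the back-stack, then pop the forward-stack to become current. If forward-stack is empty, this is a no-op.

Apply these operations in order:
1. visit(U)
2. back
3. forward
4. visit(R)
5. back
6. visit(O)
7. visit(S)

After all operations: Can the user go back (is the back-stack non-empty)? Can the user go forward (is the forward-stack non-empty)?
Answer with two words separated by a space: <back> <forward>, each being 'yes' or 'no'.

After 1 (visit(U)): cur=U back=1 fwd=0
After 2 (back): cur=HOME back=0 fwd=1
After 3 (forward): cur=U back=1 fwd=0
After 4 (visit(R)): cur=R back=2 fwd=0
After 5 (back): cur=U back=1 fwd=1
After 6 (visit(O)): cur=O back=2 fwd=0
After 7 (visit(S)): cur=S back=3 fwd=0

Answer: yes no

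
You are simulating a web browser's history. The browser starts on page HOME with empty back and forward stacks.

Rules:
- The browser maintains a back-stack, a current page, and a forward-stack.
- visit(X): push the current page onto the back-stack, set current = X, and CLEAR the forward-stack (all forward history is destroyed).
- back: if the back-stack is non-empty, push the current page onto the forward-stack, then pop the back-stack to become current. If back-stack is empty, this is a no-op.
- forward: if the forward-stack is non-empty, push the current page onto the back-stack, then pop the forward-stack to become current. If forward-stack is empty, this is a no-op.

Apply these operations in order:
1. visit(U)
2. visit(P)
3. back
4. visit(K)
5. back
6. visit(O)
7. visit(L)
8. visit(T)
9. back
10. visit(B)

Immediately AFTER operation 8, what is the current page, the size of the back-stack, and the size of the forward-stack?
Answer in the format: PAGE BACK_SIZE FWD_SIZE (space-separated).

After 1 (visit(U)): cur=U back=1 fwd=0
After 2 (visit(P)): cur=P back=2 fwd=0
After 3 (back): cur=U back=1 fwd=1
After 4 (visit(K)): cur=K back=2 fwd=0
After 5 (back): cur=U back=1 fwd=1
After 6 (visit(O)): cur=O back=2 fwd=0
After 7 (visit(L)): cur=L back=3 fwd=0
After 8 (visit(T)): cur=T back=4 fwd=0

T 4 0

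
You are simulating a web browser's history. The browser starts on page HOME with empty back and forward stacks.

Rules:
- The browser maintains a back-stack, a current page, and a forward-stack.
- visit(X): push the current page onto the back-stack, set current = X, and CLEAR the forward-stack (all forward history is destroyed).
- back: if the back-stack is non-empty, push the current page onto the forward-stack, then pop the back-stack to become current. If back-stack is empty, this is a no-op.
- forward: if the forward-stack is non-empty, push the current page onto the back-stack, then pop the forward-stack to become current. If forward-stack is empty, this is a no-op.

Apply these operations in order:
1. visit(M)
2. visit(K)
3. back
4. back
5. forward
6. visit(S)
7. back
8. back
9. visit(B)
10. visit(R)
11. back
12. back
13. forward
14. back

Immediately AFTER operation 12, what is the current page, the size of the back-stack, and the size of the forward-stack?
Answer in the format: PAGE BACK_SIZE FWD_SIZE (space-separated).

After 1 (visit(M)): cur=M back=1 fwd=0
After 2 (visit(K)): cur=K back=2 fwd=0
After 3 (back): cur=M back=1 fwd=1
After 4 (back): cur=HOME back=0 fwd=2
After 5 (forward): cur=M back=1 fwd=1
After 6 (visit(S)): cur=S back=2 fwd=0
After 7 (back): cur=M back=1 fwd=1
After 8 (back): cur=HOME back=0 fwd=2
After 9 (visit(B)): cur=B back=1 fwd=0
After 10 (visit(R)): cur=R back=2 fwd=0
After 11 (back): cur=B back=1 fwd=1
After 12 (back): cur=HOME back=0 fwd=2

HOME 0 2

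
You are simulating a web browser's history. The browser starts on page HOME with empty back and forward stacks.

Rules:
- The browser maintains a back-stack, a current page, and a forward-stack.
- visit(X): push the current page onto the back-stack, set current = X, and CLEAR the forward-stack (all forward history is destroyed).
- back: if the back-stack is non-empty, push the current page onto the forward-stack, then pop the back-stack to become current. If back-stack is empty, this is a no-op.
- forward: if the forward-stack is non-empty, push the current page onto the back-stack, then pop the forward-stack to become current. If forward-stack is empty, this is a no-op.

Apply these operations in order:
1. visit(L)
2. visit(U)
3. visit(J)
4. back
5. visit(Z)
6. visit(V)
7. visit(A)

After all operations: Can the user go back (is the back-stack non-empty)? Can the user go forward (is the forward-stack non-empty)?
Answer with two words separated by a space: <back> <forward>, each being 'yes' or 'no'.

Answer: yes no

Derivation:
After 1 (visit(L)): cur=L back=1 fwd=0
After 2 (visit(U)): cur=U back=2 fwd=0
After 3 (visit(J)): cur=J back=3 fwd=0
After 4 (back): cur=U back=2 fwd=1
After 5 (visit(Z)): cur=Z back=3 fwd=0
After 6 (visit(V)): cur=V back=4 fwd=0
After 7 (visit(A)): cur=A back=5 fwd=0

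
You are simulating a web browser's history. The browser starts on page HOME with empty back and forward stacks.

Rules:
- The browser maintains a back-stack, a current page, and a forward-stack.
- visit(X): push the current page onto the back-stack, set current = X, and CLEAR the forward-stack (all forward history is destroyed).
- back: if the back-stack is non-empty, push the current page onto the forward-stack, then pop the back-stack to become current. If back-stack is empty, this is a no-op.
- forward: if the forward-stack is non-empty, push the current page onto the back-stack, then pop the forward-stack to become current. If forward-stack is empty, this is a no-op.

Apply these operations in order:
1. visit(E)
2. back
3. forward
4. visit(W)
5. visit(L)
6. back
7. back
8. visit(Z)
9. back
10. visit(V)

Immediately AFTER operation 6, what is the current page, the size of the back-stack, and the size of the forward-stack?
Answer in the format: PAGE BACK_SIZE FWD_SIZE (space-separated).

After 1 (visit(E)): cur=E back=1 fwd=0
After 2 (back): cur=HOME back=0 fwd=1
After 3 (forward): cur=E back=1 fwd=0
After 4 (visit(W)): cur=W back=2 fwd=0
After 5 (visit(L)): cur=L back=3 fwd=0
After 6 (back): cur=W back=2 fwd=1

W 2 1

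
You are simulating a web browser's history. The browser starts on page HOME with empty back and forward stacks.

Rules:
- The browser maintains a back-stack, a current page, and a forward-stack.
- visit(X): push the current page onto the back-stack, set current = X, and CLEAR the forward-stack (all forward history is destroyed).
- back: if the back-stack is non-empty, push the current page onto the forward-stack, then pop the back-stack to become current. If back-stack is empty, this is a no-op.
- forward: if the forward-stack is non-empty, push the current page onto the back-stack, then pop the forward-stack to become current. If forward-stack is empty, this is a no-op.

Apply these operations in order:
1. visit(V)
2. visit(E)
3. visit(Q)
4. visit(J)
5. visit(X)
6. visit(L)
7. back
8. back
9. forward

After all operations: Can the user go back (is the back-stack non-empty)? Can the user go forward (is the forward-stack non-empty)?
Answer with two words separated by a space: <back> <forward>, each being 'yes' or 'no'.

After 1 (visit(V)): cur=V back=1 fwd=0
After 2 (visit(E)): cur=E back=2 fwd=0
After 3 (visit(Q)): cur=Q back=3 fwd=0
After 4 (visit(J)): cur=J back=4 fwd=0
After 5 (visit(X)): cur=X back=5 fwd=0
After 6 (visit(L)): cur=L back=6 fwd=0
After 7 (back): cur=X back=5 fwd=1
After 8 (back): cur=J back=4 fwd=2
After 9 (forward): cur=X back=5 fwd=1

Answer: yes yes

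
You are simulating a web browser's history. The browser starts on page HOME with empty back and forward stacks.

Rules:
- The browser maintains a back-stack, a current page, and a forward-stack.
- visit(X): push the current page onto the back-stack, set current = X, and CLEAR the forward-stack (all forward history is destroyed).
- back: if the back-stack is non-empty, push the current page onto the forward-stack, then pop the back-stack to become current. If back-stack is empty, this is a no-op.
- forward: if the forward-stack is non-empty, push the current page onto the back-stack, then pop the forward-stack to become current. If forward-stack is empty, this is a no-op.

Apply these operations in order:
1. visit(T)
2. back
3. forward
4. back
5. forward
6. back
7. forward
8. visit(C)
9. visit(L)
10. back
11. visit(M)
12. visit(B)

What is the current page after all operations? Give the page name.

After 1 (visit(T)): cur=T back=1 fwd=0
After 2 (back): cur=HOME back=0 fwd=1
After 3 (forward): cur=T back=1 fwd=0
After 4 (back): cur=HOME back=0 fwd=1
After 5 (forward): cur=T back=1 fwd=0
After 6 (back): cur=HOME back=0 fwd=1
After 7 (forward): cur=T back=1 fwd=0
After 8 (visit(C)): cur=C back=2 fwd=0
After 9 (visit(L)): cur=L back=3 fwd=0
After 10 (back): cur=C back=2 fwd=1
After 11 (visit(M)): cur=M back=3 fwd=0
After 12 (visit(B)): cur=B back=4 fwd=0

Answer: B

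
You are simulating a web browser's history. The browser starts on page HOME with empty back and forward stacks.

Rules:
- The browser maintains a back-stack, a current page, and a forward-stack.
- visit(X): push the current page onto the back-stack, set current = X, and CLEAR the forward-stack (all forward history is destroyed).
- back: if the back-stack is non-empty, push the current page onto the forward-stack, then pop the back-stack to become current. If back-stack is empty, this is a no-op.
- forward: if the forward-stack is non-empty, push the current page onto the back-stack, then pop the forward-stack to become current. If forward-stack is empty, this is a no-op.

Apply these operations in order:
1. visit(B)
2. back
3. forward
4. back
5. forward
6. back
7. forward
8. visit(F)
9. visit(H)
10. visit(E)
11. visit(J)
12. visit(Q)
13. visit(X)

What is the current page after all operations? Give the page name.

Answer: X

Derivation:
After 1 (visit(B)): cur=B back=1 fwd=0
After 2 (back): cur=HOME back=0 fwd=1
After 3 (forward): cur=B back=1 fwd=0
After 4 (back): cur=HOME back=0 fwd=1
After 5 (forward): cur=B back=1 fwd=0
After 6 (back): cur=HOME back=0 fwd=1
After 7 (forward): cur=B back=1 fwd=0
After 8 (visit(F)): cur=F back=2 fwd=0
After 9 (visit(H)): cur=H back=3 fwd=0
After 10 (visit(E)): cur=E back=4 fwd=0
After 11 (visit(J)): cur=J back=5 fwd=0
After 12 (visit(Q)): cur=Q back=6 fwd=0
After 13 (visit(X)): cur=X back=7 fwd=0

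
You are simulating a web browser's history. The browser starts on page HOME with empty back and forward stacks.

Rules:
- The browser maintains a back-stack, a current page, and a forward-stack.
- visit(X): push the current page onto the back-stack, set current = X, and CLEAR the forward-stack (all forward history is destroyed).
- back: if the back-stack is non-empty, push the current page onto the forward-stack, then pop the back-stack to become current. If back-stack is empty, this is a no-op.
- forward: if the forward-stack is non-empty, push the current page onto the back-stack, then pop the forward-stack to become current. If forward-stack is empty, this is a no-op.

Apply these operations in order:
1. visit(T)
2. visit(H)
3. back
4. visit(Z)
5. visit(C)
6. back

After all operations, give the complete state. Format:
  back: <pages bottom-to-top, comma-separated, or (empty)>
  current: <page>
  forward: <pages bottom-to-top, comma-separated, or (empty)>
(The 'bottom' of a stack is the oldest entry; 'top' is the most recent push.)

Answer: back: HOME,T
current: Z
forward: C

Derivation:
After 1 (visit(T)): cur=T back=1 fwd=0
After 2 (visit(H)): cur=H back=2 fwd=0
After 3 (back): cur=T back=1 fwd=1
After 4 (visit(Z)): cur=Z back=2 fwd=0
After 5 (visit(C)): cur=C back=3 fwd=0
After 6 (back): cur=Z back=2 fwd=1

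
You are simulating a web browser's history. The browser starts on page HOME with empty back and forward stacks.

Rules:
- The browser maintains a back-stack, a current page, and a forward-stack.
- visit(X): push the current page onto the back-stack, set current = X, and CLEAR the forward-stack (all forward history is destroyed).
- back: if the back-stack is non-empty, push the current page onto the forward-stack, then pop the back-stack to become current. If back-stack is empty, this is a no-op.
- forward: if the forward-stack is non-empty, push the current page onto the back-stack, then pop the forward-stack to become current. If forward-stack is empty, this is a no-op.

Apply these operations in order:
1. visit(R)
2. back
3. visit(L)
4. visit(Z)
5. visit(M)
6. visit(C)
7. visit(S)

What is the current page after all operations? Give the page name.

Answer: S

Derivation:
After 1 (visit(R)): cur=R back=1 fwd=0
After 2 (back): cur=HOME back=0 fwd=1
After 3 (visit(L)): cur=L back=1 fwd=0
After 4 (visit(Z)): cur=Z back=2 fwd=0
After 5 (visit(M)): cur=M back=3 fwd=0
After 6 (visit(C)): cur=C back=4 fwd=0
After 7 (visit(S)): cur=S back=5 fwd=0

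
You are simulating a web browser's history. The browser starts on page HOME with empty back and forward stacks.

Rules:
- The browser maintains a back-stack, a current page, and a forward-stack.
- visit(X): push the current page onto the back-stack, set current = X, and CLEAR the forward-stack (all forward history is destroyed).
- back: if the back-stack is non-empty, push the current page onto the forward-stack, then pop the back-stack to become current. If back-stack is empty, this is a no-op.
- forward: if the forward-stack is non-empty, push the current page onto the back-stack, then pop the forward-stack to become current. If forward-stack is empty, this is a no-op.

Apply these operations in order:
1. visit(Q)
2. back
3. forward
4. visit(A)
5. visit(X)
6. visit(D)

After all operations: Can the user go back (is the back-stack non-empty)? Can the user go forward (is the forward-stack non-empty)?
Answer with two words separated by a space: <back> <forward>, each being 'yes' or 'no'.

Answer: yes no

Derivation:
After 1 (visit(Q)): cur=Q back=1 fwd=0
After 2 (back): cur=HOME back=0 fwd=1
After 3 (forward): cur=Q back=1 fwd=0
After 4 (visit(A)): cur=A back=2 fwd=0
After 5 (visit(X)): cur=X back=3 fwd=0
After 6 (visit(D)): cur=D back=4 fwd=0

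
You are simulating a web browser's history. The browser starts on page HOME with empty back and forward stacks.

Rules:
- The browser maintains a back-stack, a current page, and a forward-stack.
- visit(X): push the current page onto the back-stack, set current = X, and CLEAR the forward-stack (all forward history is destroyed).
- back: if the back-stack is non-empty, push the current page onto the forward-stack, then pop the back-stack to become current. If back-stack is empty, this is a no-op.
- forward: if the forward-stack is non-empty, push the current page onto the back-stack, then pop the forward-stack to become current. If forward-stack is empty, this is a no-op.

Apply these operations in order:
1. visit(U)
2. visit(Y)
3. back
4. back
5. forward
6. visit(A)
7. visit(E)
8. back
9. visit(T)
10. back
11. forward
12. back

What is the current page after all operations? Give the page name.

Answer: A

Derivation:
After 1 (visit(U)): cur=U back=1 fwd=0
After 2 (visit(Y)): cur=Y back=2 fwd=0
After 3 (back): cur=U back=1 fwd=1
After 4 (back): cur=HOME back=0 fwd=2
After 5 (forward): cur=U back=1 fwd=1
After 6 (visit(A)): cur=A back=2 fwd=0
After 7 (visit(E)): cur=E back=3 fwd=0
After 8 (back): cur=A back=2 fwd=1
After 9 (visit(T)): cur=T back=3 fwd=0
After 10 (back): cur=A back=2 fwd=1
After 11 (forward): cur=T back=3 fwd=0
After 12 (back): cur=A back=2 fwd=1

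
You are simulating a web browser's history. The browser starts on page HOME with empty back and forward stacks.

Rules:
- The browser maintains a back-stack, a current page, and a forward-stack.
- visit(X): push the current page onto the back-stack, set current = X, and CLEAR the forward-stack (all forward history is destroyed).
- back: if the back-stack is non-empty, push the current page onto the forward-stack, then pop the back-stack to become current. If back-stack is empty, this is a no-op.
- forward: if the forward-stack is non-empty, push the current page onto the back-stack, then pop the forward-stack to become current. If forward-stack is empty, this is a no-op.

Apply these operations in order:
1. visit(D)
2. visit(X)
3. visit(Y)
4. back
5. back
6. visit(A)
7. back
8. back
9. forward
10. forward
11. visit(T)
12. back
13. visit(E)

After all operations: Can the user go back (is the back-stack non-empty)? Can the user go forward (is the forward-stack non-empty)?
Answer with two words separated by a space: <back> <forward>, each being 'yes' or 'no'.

After 1 (visit(D)): cur=D back=1 fwd=0
After 2 (visit(X)): cur=X back=2 fwd=0
After 3 (visit(Y)): cur=Y back=3 fwd=0
After 4 (back): cur=X back=2 fwd=1
After 5 (back): cur=D back=1 fwd=2
After 6 (visit(A)): cur=A back=2 fwd=0
After 7 (back): cur=D back=1 fwd=1
After 8 (back): cur=HOME back=0 fwd=2
After 9 (forward): cur=D back=1 fwd=1
After 10 (forward): cur=A back=2 fwd=0
After 11 (visit(T)): cur=T back=3 fwd=0
After 12 (back): cur=A back=2 fwd=1
After 13 (visit(E)): cur=E back=3 fwd=0

Answer: yes no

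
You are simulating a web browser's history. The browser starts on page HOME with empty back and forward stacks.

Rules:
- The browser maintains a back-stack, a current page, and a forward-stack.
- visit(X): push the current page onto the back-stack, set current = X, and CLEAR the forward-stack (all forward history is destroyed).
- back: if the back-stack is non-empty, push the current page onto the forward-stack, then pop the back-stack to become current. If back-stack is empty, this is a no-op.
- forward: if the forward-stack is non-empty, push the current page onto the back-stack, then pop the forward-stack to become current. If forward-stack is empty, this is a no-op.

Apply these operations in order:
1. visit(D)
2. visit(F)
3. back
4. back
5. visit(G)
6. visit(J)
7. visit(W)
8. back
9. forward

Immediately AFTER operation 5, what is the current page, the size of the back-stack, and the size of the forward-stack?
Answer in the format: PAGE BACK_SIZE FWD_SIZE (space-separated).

After 1 (visit(D)): cur=D back=1 fwd=0
After 2 (visit(F)): cur=F back=2 fwd=0
After 3 (back): cur=D back=1 fwd=1
After 4 (back): cur=HOME back=0 fwd=2
After 5 (visit(G)): cur=G back=1 fwd=0

G 1 0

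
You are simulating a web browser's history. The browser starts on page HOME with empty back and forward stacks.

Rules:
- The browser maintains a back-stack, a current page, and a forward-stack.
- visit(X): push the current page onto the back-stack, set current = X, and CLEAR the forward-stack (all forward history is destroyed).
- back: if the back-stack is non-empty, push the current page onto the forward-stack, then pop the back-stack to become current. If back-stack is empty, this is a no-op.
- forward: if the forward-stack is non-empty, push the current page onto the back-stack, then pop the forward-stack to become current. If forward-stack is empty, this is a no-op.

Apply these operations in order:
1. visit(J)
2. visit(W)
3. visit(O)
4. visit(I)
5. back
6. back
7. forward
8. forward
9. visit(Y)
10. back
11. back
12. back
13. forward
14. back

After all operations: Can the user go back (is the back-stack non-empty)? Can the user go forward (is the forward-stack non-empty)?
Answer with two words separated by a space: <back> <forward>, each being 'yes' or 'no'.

Answer: yes yes

Derivation:
After 1 (visit(J)): cur=J back=1 fwd=0
After 2 (visit(W)): cur=W back=2 fwd=0
After 3 (visit(O)): cur=O back=3 fwd=0
After 4 (visit(I)): cur=I back=4 fwd=0
After 5 (back): cur=O back=3 fwd=1
After 6 (back): cur=W back=2 fwd=2
After 7 (forward): cur=O back=3 fwd=1
After 8 (forward): cur=I back=4 fwd=0
After 9 (visit(Y)): cur=Y back=5 fwd=0
After 10 (back): cur=I back=4 fwd=1
After 11 (back): cur=O back=3 fwd=2
After 12 (back): cur=W back=2 fwd=3
After 13 (forward): cur=O back=3 fwd=2
After 14 (back): cur=W back=2 fwd=3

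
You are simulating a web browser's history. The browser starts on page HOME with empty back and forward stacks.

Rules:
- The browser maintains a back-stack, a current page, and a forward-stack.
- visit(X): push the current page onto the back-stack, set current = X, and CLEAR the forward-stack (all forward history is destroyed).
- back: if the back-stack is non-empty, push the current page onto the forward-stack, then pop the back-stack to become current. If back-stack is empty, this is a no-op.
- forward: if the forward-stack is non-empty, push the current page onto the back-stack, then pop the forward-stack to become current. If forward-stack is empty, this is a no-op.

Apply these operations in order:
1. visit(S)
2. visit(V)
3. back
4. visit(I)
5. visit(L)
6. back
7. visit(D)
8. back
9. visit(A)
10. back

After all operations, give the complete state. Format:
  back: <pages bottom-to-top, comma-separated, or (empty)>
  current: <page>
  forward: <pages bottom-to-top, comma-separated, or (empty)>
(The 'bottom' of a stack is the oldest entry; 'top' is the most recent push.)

Answer: back: HOME,S
current: I
forward: A

Derivation:
After 1 (visit(S)): cur=S back=1 fwd=0
After 2 (visit(V)): cur=V back=2 fwd=0
After 3 (back): cur=S back=1 fwd=1
After 4 (visit(I)): cur=I back=2 fwd=0
After 5 (visit(L)): cur=L back=3 fwd=0
After 6 (back): cur=I back=2 fwd=1
After 7 (visit(D)): cur=D back=3 fwd=0
After 8 (back): cur=I back=2 fwd=1
After 9 (visit(A)): cur=A back=3 fwd=0
After 10 (back): cur=I back=2 fwd=1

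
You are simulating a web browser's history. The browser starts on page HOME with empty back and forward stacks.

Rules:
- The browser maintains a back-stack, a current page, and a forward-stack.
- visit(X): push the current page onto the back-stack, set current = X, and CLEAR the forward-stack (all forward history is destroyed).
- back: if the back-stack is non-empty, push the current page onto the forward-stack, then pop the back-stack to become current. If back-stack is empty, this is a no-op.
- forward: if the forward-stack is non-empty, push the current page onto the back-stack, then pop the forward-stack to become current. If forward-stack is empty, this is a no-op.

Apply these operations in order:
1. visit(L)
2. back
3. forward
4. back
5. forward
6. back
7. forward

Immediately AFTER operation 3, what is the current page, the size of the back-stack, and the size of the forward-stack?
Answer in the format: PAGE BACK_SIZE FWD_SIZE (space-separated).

After 1 (visit(L)): cur=L back=1 fwd=0
After 2 (back): cur=HOME back=0 fwd=1
After 3 (forward): cur=L back=1 fwd=0

L 1 0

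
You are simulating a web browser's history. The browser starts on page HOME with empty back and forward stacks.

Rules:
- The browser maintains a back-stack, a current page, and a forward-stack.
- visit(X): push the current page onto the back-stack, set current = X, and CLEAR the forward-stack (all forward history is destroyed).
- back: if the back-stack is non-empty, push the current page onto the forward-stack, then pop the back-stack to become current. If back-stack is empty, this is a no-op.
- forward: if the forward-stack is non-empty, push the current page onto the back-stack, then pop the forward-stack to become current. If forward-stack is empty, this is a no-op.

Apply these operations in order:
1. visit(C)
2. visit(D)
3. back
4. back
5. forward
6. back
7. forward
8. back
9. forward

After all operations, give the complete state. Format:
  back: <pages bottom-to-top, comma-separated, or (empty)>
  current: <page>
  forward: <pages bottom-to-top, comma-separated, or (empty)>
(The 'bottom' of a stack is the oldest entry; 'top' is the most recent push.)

After 1 (visit(C)): cur=C back=1 fwd=0
After 2 (visit(D)): cur=D back=2 fwd=0
After 3 (back): cur=C back=1 fwd=1
After 4 (back): cur=HOME back=0 fwd=2
After 5 (forward): cur=C back=1 fwd=1
After 6 (back): cur=HOME back=0 fwd=2
After 7 (forward): cur=C back=1 fwd=1
After 8 (back): cur=HOME back=0 fwd=2
After 9 (forward): cur=C back=1 fwd=1

Answer: back: HOME
current: C
forward: D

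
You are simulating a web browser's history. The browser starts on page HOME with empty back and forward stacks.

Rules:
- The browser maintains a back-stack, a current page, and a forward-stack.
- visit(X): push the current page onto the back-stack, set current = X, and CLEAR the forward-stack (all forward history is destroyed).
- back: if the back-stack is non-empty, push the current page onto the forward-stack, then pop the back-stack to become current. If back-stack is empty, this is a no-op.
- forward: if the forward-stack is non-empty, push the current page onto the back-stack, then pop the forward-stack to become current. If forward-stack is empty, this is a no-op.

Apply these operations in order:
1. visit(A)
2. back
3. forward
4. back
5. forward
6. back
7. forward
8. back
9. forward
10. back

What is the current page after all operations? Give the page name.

After 1 (visit(A)): cur=A back=1 fwd=0
After 2 (back): cur=HOME back=0 fwd=1
After 3 (forward): cur=A back=1 fwd=0
After 4 (back): cur=HOME back=0 fwd=1
After 5 (forward): cur=A back=1 fwd=0
After 6 (back): cur=HOME back=0 fwd=1
After 7 (forward): cur=A back=1 fwd=0
After 8 (back): cur=HOME back=0 fwd=1
After 9 (forward): cur=A back=1 fwd=0
After 10 (back): cur=HOME back=0 fwd=1

Answer: HOME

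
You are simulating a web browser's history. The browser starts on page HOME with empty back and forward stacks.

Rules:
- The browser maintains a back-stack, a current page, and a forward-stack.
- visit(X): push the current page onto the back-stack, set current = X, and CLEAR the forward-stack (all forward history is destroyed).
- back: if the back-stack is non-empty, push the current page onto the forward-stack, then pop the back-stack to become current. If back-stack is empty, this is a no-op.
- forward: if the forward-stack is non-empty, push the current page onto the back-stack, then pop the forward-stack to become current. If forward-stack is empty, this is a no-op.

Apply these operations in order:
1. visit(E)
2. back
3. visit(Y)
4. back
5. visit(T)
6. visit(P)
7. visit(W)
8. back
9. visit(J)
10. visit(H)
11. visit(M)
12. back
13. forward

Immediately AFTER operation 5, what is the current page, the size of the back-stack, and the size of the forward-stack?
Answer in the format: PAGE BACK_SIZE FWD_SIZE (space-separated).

After 1 (visit(E)): cur=E back=1 fwd=0
After 2 (back): cur=HOME back=0 fwd=1
After 3 (visit(Y)): cur=Y back=1 fwd=0
After 4 (back): cur=HOME back=0 fwd=1
After 5 (visit(T)): cur=T back=1 fwd=0

T 1 0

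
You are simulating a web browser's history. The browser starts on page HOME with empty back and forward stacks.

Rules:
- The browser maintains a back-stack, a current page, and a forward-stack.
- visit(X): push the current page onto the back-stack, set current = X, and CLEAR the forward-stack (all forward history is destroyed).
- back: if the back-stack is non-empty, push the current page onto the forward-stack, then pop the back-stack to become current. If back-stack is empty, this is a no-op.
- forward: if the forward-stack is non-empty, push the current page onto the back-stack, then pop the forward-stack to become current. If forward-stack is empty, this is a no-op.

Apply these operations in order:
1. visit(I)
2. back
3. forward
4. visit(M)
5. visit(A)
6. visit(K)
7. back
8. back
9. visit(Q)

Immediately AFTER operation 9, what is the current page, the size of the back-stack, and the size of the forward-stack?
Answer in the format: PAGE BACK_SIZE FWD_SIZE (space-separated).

After 1 (visit(I)): cur=I back=1 fwd=0
After 2 (back): cur=HOME back=0 fwd=1
After 3 (forward): cur=I back=1 fwd=0
After 4 (visit(M)): cur=M back=2 fwd=0
After 5 (visit(A)): cur=A back=3 fwd=0
After 6 (visit(K)): cur=K back=4 fwd=0
After 7 (back): cur=A back=3 fwd=1
After 8 (back): cur=M back=2 fwd=2
After 9 (visit(Q)): cur=Q back=3 fwd=0

Q 3 0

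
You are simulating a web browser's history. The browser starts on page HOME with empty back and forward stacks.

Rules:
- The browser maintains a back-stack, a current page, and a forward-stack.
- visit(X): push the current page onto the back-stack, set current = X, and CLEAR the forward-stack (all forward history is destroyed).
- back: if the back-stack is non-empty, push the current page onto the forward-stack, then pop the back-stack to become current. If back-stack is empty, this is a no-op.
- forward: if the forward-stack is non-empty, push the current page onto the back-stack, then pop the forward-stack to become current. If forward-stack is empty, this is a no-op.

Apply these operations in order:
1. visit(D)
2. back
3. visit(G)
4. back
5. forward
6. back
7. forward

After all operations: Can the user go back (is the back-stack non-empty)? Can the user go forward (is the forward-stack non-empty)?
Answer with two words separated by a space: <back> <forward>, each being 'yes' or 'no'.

Answer: yes no

Derivation:
After 1 (visit(D)): cur=D back=1 fwd=0
After 2 (back): cur=HOME back=0 fwd=1
After 3 (visit(G)): cur=G back=1 fwd=0
After 4 (back): cur=HOME back=0 fwd=1
After 5 (forward): cur=G back=1 fwd=0
After 6 (back): cur=HOME back=0 fwd=1
After 7 (forward): cur=G back=1 fwd=0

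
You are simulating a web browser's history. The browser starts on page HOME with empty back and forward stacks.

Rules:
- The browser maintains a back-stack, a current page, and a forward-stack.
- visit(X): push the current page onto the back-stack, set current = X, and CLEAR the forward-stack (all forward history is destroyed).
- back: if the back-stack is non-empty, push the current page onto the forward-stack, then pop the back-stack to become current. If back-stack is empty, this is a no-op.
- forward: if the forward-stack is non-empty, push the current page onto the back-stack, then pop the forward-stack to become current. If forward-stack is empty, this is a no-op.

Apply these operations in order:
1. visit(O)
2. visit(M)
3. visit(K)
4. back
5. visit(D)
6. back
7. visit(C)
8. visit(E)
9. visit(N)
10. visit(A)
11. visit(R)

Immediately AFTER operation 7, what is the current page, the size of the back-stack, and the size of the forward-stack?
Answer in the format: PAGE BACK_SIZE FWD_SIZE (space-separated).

After 1 (visit(O)): cur=O back=1 fwd=0
After 2 (visit(M)): cur=M back=2 fwd=0
After 3 (visit(K)): cur=K back=3 fwd=0
After 4 (back): cur=M back=2 fwd=1
After 5 (visit(D)): cur=D back=3 fwd=0
After 6 (back): cur=M back=2 fwd=1
After 7 (visit(C)): cur=C back=3 fwd=0

C 3 0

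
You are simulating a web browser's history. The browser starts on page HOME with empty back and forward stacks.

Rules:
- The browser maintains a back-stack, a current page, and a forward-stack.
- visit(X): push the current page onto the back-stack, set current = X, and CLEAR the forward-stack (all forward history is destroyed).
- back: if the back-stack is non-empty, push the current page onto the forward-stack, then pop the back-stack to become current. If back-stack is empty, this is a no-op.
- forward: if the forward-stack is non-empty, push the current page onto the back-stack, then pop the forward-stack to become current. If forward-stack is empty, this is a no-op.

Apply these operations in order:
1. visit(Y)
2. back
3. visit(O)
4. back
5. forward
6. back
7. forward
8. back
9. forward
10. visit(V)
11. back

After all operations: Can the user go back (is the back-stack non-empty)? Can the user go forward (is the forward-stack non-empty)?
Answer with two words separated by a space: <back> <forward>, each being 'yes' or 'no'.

After 1 (visit(Y)): cur=Y back=1 fwd=0
After 2 (back): cur=HOME back=0 fwd=1
After 3 (visit(O)): cur=O back=1 fwd=0
After 4 (back): cur=HOME back=0 fwd=1
After 5 (forward): cur=O back=1 fwd=0
After 6 (back): cur=HOME back=0 fwd=1
After 7 (forward): cur=O back=1 fwd=0
After 8 (back): cur=HOME back=0 fwd=1
After 9 (forward): cur=O back=1 fwd=0
After 10 (visit(V)): cur=V back=2 fwd=0
After 11 (back): cur=O back=1 fwd=1

Answer: yes yes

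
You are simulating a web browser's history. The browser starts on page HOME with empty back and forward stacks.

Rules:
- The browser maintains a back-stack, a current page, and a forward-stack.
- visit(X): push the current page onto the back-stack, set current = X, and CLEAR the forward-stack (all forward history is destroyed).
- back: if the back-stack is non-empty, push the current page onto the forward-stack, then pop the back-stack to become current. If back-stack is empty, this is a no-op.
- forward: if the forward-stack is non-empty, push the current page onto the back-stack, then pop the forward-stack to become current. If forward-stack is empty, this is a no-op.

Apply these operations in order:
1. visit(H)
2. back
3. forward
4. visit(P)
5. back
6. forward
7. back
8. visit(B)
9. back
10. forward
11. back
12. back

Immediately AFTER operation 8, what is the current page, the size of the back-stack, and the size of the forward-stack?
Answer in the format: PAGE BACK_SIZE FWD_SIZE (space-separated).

After 1 (visit(H)): cur=H back=1 fwd=0
After 2 (back): cur=HOME back=0 fwd=1
After 3 (forward): cur=H back=1 fwd=0
After 4 (visit(P)): cur=P back=2 fwd=0
After 5 (back): cur=H back=1 fwd=1
After 6 (forward): cur=P back=2 fwd=0
After 7 (back): cur=H back=1 fwd=1
After 8 (visit(B)): cur=B back=2 fwd=0

B 2 0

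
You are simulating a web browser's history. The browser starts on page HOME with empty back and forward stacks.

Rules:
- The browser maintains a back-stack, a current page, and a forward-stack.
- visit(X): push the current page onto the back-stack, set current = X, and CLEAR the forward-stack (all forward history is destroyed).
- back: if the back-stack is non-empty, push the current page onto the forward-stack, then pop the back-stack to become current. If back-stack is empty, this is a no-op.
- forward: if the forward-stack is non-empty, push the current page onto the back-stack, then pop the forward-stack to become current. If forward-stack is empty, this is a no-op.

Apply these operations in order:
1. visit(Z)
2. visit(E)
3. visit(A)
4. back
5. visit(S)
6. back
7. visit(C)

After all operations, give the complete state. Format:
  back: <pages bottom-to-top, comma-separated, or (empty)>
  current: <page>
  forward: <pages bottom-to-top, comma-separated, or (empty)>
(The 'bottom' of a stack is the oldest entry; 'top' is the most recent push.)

Answer: back: HOME,Z,E
current: C
forward: (empty)

Derivation:
After 1 (visit(Z)): cur=Z back=1 fwd=0
After 2 (visit(E)): cur=E back=2 fwd=0
After 3 (visit(A)): cur=A back=3 fwd=0
After 4 (back): cur=E back=2 fwd=1
After 5 (visit(S)): cur=S back=3 fwd=0
After 6 (back): cur=E back=2 fwd=1
After 7 (visit(C)): cur=C back=3 fwd=0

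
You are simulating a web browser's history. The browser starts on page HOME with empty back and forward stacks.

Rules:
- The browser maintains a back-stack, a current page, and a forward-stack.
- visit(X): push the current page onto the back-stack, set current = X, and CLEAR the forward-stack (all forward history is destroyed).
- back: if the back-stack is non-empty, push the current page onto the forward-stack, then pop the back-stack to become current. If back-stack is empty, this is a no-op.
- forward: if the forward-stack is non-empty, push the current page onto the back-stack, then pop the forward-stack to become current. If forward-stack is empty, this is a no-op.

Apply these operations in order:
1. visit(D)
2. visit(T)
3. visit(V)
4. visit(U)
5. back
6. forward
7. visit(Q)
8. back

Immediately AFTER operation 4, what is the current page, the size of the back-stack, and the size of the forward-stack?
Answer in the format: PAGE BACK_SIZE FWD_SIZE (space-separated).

After 1 (visit(D)): cur=D back=1 fwd=0
After 2 (visit(T)): cur=T back=2 fwd=0
After 3 (visit(V)): cur=V back=3 fwd=0
After 4 (visit(U)): cur=U back=4 fwd=0

U 4 0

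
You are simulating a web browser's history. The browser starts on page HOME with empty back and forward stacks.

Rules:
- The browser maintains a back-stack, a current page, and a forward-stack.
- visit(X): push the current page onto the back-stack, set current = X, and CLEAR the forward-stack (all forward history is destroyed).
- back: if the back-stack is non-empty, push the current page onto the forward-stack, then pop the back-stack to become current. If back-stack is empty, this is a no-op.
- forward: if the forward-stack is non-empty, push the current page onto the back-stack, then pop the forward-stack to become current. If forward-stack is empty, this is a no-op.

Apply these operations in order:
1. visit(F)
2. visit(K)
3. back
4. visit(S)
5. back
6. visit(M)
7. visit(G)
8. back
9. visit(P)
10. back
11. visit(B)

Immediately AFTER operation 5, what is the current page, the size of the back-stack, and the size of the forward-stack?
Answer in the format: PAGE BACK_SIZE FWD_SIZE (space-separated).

After 1 (visit(F)): cur=F back=1 fwd=0
After 2 (visit(K)): cur=K back=2 fwd=0
After 3 (back): cur=F back=1 fwd=1
After 4 (visit(S)): cur=S back=2 fwd=0
After 5 (back): cur=F back=1 fwd=1

F 1 1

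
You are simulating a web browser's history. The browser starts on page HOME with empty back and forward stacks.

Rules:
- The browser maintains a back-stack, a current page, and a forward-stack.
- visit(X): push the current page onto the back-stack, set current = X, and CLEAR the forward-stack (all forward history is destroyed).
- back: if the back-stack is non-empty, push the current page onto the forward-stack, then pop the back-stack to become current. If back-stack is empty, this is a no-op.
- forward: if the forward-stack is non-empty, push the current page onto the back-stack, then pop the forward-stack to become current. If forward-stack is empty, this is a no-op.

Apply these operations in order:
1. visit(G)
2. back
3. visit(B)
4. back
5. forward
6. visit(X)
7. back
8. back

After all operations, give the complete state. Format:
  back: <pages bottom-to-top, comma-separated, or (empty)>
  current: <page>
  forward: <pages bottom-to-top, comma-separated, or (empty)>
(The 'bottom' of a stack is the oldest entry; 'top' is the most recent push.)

Answer: back: (empty)
current: HOME
forward: X,B

Derivation:
After 1 (visit(G)): cur=G back=1 fwd=0
After 2 (back): cur=HOME back=0 fwd=1
After 3 (visit(B)): cur=B back=1 fwd=0
After 4 (back): cur=HOME back=0 fwd=1
After 5 (forward): cur=B back=1 fwd=0
After 6 (visit(X)): cur=X back=2 fwd=0
After 7 (back): cur=B back=1 fwd=1
After 8 (back): cur=HOME back=0 fwd=2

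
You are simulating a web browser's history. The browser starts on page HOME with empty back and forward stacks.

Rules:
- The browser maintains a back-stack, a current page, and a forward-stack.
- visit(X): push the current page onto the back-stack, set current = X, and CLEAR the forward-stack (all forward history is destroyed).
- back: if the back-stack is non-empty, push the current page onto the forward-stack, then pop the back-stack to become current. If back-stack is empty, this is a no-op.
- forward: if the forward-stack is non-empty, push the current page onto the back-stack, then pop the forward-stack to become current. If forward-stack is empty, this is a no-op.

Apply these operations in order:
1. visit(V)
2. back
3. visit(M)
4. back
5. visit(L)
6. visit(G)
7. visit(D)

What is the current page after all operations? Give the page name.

Answer: D

Derivation:
After 1 (visit(V)): cur=V back=1 fwd=0
After 2 (back): cur=HOME back=0 fwd=1
After 3 (visit(M)): cur=M back=1 fwd=0
After 4 (back): cur=HOME back=0 fwd=1
After 5 (visit(L)): cur=L back=1 fwd=0
After 6 (visit(G)): cur=G back=2 fwd=0
After 7 (visit(D)): cur=D back=3 fwd=0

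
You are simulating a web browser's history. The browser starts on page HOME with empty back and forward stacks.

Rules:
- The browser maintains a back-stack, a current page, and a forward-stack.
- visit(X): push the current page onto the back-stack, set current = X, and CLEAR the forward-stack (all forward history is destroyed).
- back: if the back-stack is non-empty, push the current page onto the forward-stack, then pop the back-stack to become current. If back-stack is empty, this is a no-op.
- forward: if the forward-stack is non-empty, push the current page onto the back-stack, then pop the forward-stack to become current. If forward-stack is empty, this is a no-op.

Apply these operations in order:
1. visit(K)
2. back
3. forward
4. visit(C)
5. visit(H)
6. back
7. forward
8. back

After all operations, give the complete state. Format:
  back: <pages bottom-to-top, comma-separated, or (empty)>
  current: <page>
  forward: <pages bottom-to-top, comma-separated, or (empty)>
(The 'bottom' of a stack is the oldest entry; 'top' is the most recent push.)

After 1 (visit(K)): cur=K back=1 fwd=0
After 2 (back): cur=HOME back=0 fwd=1
After 3 (forward): cur=K back=1 fwd=0
After 4 (visit(C)): cur=C back=2 fwd=0
After 5 (visit(H)): cur=H back=3 fwd=0
After 6 (back): cur=C back=2 fwd=1
After 7 (forward): cur=H back=3 fwd=0
After 8 (back): cur=C back=2 fwd=1

Answer: back: HOME,K
current: C
forward: H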